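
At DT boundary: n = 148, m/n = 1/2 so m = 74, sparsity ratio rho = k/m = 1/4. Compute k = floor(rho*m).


m = 1/2*148 = 74.
rho = 1/4.
rho*m = 1/4*74 = 18.5.
k = floor(18.5) = 18.

18


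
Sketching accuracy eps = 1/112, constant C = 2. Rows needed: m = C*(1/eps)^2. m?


1/eps = 112.
(1/eps)^2 = 12544.
m = 2*12544 = 25088.

25088


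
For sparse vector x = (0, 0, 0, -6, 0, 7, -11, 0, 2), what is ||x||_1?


Non-zero entries: [(3, -6), (5, 7), (6, -11), (8, 2)]
Absolute values: [6, 7, 11, 2]
||x||_1 = sum = 26.

26


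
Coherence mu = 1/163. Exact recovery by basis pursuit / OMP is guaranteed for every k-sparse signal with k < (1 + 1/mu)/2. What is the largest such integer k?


1/mu = 163.
1 + 1/mu = 164.
(1 + 1/mu)/2 = 82 is an integer and the inequality is strict, so k_max = 82 - 1 = 81.

81


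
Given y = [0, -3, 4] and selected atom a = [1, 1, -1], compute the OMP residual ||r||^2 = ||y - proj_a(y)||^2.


a^T a = 3.
a^T y = -7.
coeff = -7/3 = -7/3.
||r||^2 = 26/3.

26/3


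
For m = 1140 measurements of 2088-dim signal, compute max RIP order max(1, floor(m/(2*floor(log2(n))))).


floor(log2(2088)) = 11.
2*11 = 22.
m/(2*floor(log2(n))) = 1140/22 ≈ 51.8182.
floor = 51.
k = max(1, 51) = 51.

51


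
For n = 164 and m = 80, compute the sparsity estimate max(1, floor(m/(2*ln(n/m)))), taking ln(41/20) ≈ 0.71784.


n/m = 164/80 = 41/20.
ln(n/m) ≈ 0.71784.
2*ln(n/m) ≈ 1.43568.
m/(2*ln(n/m)) ≈ 80/1.43568 ≈ 55.7227.
floor = 55.
k_max = max(1, 55) = 55.

55


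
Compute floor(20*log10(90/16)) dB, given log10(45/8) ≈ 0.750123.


||x||/||e|| = 90/16 = 45/8.
log10(45/8) ≈ 0.750123.
20*log10(||x||/||e||) ≈ 20*0.750123 = 15.00246.
floor(15.00246) = 15.

15


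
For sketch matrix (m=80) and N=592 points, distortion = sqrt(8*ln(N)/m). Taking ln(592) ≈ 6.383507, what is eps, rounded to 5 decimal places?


ln(592) ≈ 6.383507.
8*ln(N)/m ≈ 8*6.383507/80 ≈ 0.6383507.
eps = sqrt(0.6383507) ≈ 0.7989685 ≈ 0.79897.

0.79897


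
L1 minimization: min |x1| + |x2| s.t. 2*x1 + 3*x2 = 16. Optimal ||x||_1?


Axis intercepts:
  x1 = 8, x2 = 0: L1 = 8
  x1 = 0, x2 = 16/3: L1 = 16/3
x* = (0, 16/3)
||x*||_1 = 16/3.

16/3


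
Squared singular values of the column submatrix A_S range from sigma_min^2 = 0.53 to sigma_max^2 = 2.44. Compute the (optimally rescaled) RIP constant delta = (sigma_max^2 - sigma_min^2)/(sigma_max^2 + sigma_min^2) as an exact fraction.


lambda_max - lambda_min = 2.44 - 0.53 = 1.91.
lambda_max + lambda_min = 2.44 + 0.53 = 2.97.
delta = 1.91/2.97 = 191/297.

191/297


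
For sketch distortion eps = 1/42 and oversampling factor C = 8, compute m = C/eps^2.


1/eps = 42.
(1/eps)^2 = 1764.
m = 8*1764 = 14112.

14112


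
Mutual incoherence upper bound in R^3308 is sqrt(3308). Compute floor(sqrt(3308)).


57^2 = 3249 <= 3308 < 3364 = 58^2, so 57 <= sqrt(3308) < 58.
floor(sqrt(3308)) = 57.

57


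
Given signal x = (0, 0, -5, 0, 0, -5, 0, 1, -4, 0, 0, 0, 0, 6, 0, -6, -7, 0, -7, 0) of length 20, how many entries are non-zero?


Non-zero positions: [2, 5, 7, 8, 13, 15, 16, 18].
Sparsity = 8.

8


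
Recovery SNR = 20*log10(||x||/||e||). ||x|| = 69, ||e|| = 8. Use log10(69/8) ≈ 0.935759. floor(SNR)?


||x||/||e|| = 69/8.
log10(69/8) ≈ 0.935759.
20*log10(||x||/||e||) ≈ 20*0.935759 = 18.71518.
floor(18.71518) = 18.

18


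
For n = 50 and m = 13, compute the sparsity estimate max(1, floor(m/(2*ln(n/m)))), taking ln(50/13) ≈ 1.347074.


n/m = 50/13.
ln(n/m) ≈ 1.347074.
2*ln(n/m) ≈ 2.694148.
m/(2*ln(n/m)) ≈ 13/2.694148 ≈ 4.8253.
floor = 4.
k_max = max(1, 4) = 4.

4


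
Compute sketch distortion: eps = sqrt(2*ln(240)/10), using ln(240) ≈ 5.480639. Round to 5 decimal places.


ln(240) ≈ 5.480639.
2*ln(N)/m ≈ 2*5.480639/10 ≈ 1.0961278.
eps = sqrt(1.0961278) ≈ 1.0469612 ≈ 1.04696.

1.04696


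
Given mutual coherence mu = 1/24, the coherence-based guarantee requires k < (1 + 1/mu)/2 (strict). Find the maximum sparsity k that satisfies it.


1/mu = 24.
1 + 1/mu = 25.
(1 + 1/mu)/2 = 12.5 is not an integer, so k_max = floor(12.5) = 12.

12


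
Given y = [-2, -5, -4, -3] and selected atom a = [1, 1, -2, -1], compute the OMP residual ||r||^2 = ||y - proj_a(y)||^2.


a^T a = 7.
a^T y = 4.
coeff = 4/7 = 4/7.
||r||^2 = 362/7.

362/7


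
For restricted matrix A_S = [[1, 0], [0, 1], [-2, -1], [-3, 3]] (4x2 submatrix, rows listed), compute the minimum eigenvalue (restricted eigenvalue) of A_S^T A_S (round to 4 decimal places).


A_S^T A_S = [[14, -7], [-7, 11]].
trace = 25.
det = 105.
disc = trace^2 - 4*det = 625 - 4*105 = 205.
sqrt(205) ≈ 14.317821.
lam_min = (25 - sqrt(205))/2 ≈ (25 - 14.317821)/2 = 5.3410895 ≈ 5.3411.

5.3411


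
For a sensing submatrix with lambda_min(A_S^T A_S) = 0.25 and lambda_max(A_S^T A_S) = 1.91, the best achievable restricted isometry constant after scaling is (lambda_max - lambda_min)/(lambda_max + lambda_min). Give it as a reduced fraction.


lambda_max - lambda_min = 1.91 - 0.25 = 1.66.
lambda_max + lambda_min = 1.91 + 0.25 = 2.16.
delta = 1.66/2.16 = 166/216 = 83/108.

83/108


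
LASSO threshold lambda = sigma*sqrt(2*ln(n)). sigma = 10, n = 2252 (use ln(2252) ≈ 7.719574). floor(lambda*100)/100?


ln(2252) ≈ 7.719574.
2*ln(n) ≈ 15.439148.
sqrt(2*ln(n)) ≈ sqrt(15.439148) ≈ 3.929268.
lambda ≈ 10*3.929268 = 39.29268.
floor(lambda*100)/100 = 39.29.

39.29


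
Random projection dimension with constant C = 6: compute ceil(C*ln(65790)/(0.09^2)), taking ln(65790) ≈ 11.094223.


ln(65790) ≈ 11.094223.
eps^2 = 0.09^2 = 0.0081.
C*ln(N)/eps^2 ≈ 6*11.094223/0.0081 ≈ 8217.943.
m = ceil(8217.943) = 8218.

8218


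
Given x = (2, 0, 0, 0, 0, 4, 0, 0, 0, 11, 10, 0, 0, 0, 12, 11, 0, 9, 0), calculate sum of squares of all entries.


Non-zero entries: [(0, 2), (5, 4), (9, 11), (10, 10), (14, 12), (15, 11), (17, 9)]
Squares: [4, 16, 121, 100, 144, 121, 81]
||x||_2^2 = sum = 587.

587


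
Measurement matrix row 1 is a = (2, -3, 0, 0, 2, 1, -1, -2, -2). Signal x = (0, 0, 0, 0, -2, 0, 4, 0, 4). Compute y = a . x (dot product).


Non-zero terms: ['2*-2', '-1*4', '-2*4']
Products: [-4, -4, -8]
y = sum = -16.

-16


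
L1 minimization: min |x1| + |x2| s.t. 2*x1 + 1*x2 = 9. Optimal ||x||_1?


Axis intercepts:
  x1 = 9/2, x2 = 0: L1 = 9/2
  x1 = 0, x2 = 9: L1 = 9
x* = (9/2, 0)
||x*||_1 = 9/2.

9/2


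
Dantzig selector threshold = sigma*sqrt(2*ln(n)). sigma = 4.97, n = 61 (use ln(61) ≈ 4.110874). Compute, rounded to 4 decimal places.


ln(61) ≈ 4.110874.
2*ln(n) ≈ 8.221748.
sqrt(2*ln(n)) ≈ sqrt(8.221748) ≈ 2.867359.
threshold ≈ 4.97*2.867359 = 14.25077423 ≈ 14.2508.

14.2508


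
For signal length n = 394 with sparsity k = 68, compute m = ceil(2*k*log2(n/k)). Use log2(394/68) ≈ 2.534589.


log2(n/k) = log2(394/68) ≈ 2.534589.
2*k*log2(n/k) ≈ 2*68*2.534589 = 344.704104.
m = ceil(344.704104) = 345.

345


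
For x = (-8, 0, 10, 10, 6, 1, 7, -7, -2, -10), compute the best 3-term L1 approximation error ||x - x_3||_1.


Sorted |x_i| descending: [10, 10, 10, 8, 7, 7, 6, 2, 1, 0]
Keep top 3: [10, 10, 10]
Tail entries: [8, 7, 7, 6, 2, 1, 0]
L1 error = sum of tail = 31.

31


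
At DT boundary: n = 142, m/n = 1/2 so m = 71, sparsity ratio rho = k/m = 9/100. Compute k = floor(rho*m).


m = 1/2*142 = 71.
rho = 9/100.
rho*m = 9/100*71 = 6.39.
k = floor(6.39) = 6.

6


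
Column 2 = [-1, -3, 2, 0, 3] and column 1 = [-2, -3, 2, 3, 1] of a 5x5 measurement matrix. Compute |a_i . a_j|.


Inner product: -1*-2 + -3*-3 + 2*2 + 0*3 + 3*1
Products: [2, 9, 4, 0, 3]
Sum = 18.
|dot| = 18.

18


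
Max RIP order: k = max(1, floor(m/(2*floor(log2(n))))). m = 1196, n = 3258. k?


floor(log2(3258)) = 11.
2*11 = 22.
m/(2*floor(log2(n))) = 1196/22 ≈ 54.3636.
floor = 54.
k = max(1, 54) = 54.

54


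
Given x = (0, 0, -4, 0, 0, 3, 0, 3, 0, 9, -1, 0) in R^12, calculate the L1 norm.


Non-zero entries: [(2, -4), (5, 3), (7, 3), (9, 9), (10, -1)]
Absolute values: [4, 3, 3, 9, 1]
||x||_1 = sum = 20.

20


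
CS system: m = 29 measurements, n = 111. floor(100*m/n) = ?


100*m/n = 100*29/111 ≈ 26.1261.
floor = 26.

26


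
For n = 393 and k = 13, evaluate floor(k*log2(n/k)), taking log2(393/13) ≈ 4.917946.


log2(n/k) = log2(393/13) ≈ 4.917946.
k*log2(n/k) ≈ 13*4.917946 = 63.933298.
floor(63.933298) = 63.

63


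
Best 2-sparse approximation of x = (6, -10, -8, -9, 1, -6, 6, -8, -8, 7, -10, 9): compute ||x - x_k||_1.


Sorted |x_i| descending: [10, 10, 9, 9, 8, 8, 8, 7, 6, 6, 6, 1]
Keep top 2: [10, 10]
Tail entries: [9, 9, 8, 8, 8, 7, 6, 6, 6, 1]
L1 error = sum of tail = 68.

68


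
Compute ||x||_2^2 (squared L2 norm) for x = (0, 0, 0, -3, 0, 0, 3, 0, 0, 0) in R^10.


Non-zero entries: [(3, -3), (6, 3)]
Squares: [9, 9]
||x||_2^2 = sum = 18.

18


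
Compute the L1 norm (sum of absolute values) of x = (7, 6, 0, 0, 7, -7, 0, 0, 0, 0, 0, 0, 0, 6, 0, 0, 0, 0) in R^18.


Non-zero entries: [(0, 7), (1, 6), (4, 7), (5, -7), (13, 6)]
Absolute values: [7, 6, 7, 7, 6]
||x||_1 = sum = 33.

33


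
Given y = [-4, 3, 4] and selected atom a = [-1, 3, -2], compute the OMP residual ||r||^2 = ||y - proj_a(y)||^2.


a^T a = 14.
a^T y = 5.
coeff = 5/14 = 5/14.
||r||^2 = 549/14.

549/14


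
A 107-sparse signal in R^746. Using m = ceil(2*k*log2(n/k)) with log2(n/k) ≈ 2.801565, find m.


log2(n/k) = log2(746/107) ≈ 2.801565.
2*k*log2(n/k) ≈ 2*107*2.801565 = 599.53491.
m = ceil(599.53491) = 600.

600


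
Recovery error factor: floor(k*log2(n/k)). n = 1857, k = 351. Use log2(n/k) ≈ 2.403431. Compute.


log2(n/k) = log2(1857/351) ≈ 2.403431.
k*log2(n/k) ≈ 351*2.403431 = 843.604281.
floor(843.604281) = 843.

843


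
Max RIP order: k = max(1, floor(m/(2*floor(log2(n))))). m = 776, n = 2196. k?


floor(log2(2196)) = 11.
2*11 = 22.
m/(2*floor(log2(n))) = 776/22 ≈ 35.2727.
floor = 35.
k = max(1, 35) = 35.

35


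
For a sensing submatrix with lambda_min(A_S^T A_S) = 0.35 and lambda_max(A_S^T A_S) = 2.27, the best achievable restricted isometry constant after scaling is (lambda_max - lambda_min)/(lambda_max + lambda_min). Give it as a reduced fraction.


lambda_max - lambda_min = 2.27 - 0.35 = 1.92.
lambda_max + lambda_min = 2.27 + 0.35 = 2.62.
delta = 1.92/2.62 = 192/262 = 96/131.

96/131


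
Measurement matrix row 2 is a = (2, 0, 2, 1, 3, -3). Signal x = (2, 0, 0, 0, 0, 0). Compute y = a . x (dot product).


Non-zero terms: ['2*2']
Products: [4]
y = sum = 4.

4


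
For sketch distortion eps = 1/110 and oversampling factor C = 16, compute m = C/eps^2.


1/eps = 110.
(1/eps)^2 = 12100.
m = 16*12100 = 193600.

193600


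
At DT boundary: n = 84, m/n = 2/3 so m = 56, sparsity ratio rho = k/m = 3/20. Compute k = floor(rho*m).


m = 2/3*84 = 56.
rho = 3/20.
rho*m = 3/20*56 = 8.4.
k = floor(8.4) = 8.

8


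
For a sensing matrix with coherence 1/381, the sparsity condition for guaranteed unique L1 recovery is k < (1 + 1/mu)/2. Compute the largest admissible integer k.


1/mu = 381.
1 + 1/mu = 382.
(1 + 1/mu)/2 = 191 is an integer and the inequality is strict, so k_max = 191 - 1 = 190.

190


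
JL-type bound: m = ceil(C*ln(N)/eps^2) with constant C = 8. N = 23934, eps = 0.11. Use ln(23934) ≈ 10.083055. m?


ln(23934) ≈ 10.083055.
eps^2 = 0.11^2 = 0.0121.
C*ln(N)/eps^2 ≈ 8*10.083055/0.0121 ≈ 6666.4826.
m = ceil(6666.4826) = 6667.

6667


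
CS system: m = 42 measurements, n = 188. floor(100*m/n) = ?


100*m/n = 100*42/188 ≈ 22.3404.
floor = 22.

22


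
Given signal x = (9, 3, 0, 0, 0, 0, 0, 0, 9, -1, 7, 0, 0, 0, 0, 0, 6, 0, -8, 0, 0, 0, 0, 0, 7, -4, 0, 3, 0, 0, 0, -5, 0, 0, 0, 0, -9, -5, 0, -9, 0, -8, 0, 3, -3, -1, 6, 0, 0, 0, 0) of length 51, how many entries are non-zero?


Non-zero positions: [0, 1, 8, 9, 10, 16, 18, 24, 25, 27, 31, 36, 37, 39, 41, 43, 44, 45, 46].
Sparsity = 19.

19


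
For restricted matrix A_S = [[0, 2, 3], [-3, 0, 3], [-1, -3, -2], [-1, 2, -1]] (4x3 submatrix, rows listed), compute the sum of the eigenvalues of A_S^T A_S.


Sum of eigenvalues of A_S^T A_S = trace(A_S^T A_S) = sum of squared column norms of A_S.
A_S^T A_S diagonal: [11, 17, 23].
trace = 11 + 17 + 23 = 51.

51


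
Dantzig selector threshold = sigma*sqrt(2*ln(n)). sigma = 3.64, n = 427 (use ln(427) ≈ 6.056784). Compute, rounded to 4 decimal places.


ln(427) ≈ 6.056784.
2*ln(n) ≈ 12.113568.
sqrt(2*ln(n)) ≈ sqrt(12.113568) ≈ 3.480455.
threshold ≈ 3.64*3.480455 = 12.6688562 ≈ 12.6689.

12.6689


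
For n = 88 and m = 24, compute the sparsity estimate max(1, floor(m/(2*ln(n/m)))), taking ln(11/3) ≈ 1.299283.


n/m = 88/24 = 11/3.
ln(n/m) ≈ 1.299283.
2*ln(n/m) ≈ 2.598566.
m/(2*ln(n/m)) ≈ 24/2.598566 ≈ 9.2359.
floor = 9.
k_max = max(1, 9) = 9.

9


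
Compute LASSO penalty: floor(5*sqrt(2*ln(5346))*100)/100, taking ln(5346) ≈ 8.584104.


ln(5346) ≈ 8.584104.
2*ln(n) ≈ 17.168208.
sqrt(2*ln(n)) ≈ sqrt(17.168208) ≈ 4.143454.
lambda ≈ 5*4.143454 = 20.71727.
floor(lambda*100)/100 = 20.71.

20.71


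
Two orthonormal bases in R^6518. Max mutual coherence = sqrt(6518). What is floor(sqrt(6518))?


80^2 = 6400 <= 6518 < 6561 = 81^2, so 80 <= sqrt(6518) < 81.
floor(sqrt(6518)) = 80.

80


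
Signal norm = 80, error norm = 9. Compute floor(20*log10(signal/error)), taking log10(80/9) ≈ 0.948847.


||x||/||e|| = 80/9.
log10(80/9) ≈ 0.948847.
20*log10(||x||/||e||) ≈ 20*0.948847 = 18.97694.
floor(18.97694) = 18.

18


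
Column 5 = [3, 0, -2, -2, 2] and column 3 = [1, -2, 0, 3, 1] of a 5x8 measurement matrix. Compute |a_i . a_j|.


Inner product: 3*1 + 0*-2 + -2*0 + -2*3 + 2*1
Products: [3, 0, 0, -6, 2]
Sum = -1.
|dot| = 1.

1


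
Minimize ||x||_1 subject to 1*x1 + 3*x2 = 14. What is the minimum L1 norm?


Axis intercepts:
  x1 = 14, x2 = 0: L1 = 14
  x1 = 0, x2 = 14/3: L1 = 14/3
x* = (0, 14/3)
||x*||_1 = 14/3.

14/3


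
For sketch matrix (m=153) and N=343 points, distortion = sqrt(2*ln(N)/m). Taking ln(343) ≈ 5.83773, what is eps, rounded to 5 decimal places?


ln(343) ≈ 5.83773.
2*ln(N)/m ≈ 2*5.83773/153 ≈ 0.0763102.
eps = sqrt(0.0763102) ≈ 0.276243 ≈ 0.27624.

0.27624


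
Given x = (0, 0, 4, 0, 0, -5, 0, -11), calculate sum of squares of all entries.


Non-zero entries: [(2, 4), (5, -5), (7, -11)]
Squares: [16, 25, 121]
||x||_2^2 = sum = 162.

162


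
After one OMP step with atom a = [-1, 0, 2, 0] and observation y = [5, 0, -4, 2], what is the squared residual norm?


a^T a = 5.
a^T y = -13.
coeff = -13/5 = -13/5.
||r||^2 = 56/5.

56/5


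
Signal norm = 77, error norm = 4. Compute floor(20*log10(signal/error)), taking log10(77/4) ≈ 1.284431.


||x||/||e|| = 77/4.
log10(77/4) ≈ 1.284431.
20*log10(||x||/||e||) ≈ 20*1.284431 = 25.68862.
floor(25.68862) = 25.

25


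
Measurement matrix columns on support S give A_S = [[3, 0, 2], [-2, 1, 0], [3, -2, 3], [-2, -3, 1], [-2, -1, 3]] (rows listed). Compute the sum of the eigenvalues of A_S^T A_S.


Sum of eigenvalues of A_S^T A_S = trace(A_S^T A_S) = sum of squared column norms of A_S.
A_S^T A_S diagonal: [30, 15, 23].
trace = 30 + 15 + 23 = 68.

68


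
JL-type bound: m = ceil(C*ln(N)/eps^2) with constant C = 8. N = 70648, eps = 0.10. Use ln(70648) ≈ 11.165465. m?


ln(70648) ≈ 11.165465.
eps^2 = 0.10^2 = 0.01.
C*ln(N)/eps^2 ≈ 8*11.165465/0.01 ≈ 8932.372.
m = ceil(8932.372) = 8933.

8933


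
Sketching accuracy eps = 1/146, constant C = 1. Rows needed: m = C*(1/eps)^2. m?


1/eps = 146.
(1/eps)^2 = 21316.
m = 1*21316 = 21316.

21316


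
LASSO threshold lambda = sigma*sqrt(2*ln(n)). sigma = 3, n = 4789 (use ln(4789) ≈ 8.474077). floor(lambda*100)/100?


ln(4789) ≈ 8.474077.
2*ln(n) ≈ 16.948154.
sqrt(2*ln(n)) ≈ sqrt(16.948154) ≈ 4.116814.
lambda ≈ 3*4.116814 = 12.350442.
floor(lambda*100)/100 = 12.35.

12.35


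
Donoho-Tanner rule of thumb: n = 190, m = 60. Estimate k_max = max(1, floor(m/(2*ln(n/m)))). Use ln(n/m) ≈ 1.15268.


n/m = 190/60 = 19/6.
ln(n/m) ≈ 1.15268.
2*ln(n/m) ≈ 2.30536.
m/(2*ln(n/m)) ≈ 60/2.30536 ≈ 26.0263.
floor = 26.
k_max = max(1, 26) = 26.

26


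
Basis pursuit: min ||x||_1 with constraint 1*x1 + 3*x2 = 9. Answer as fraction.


Axis intercepts:
  x1 = 9, x2 = 0: L1 = 9
  x1 = 0, x2 = 3: L1 = 3
x* = (0, 3)
||x*||_1 = 3.

3


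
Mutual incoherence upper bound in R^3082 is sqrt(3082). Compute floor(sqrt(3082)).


55^2 = 3025 <= 3082 < 3136 = 56^2, so 55 <= sqrt(3082) < 56.
floor(sqrt(3082)) = 55.

55


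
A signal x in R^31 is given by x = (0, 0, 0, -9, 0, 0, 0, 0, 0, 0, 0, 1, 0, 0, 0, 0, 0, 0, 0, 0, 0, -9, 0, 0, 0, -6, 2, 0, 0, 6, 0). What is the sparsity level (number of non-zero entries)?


Non-zero positions: [3, 11, 21, 25, 26, 29].
Sparsity = 6.

6


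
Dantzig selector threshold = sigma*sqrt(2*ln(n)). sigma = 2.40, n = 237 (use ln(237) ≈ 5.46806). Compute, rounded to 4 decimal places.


ln(237) ≈ 5.46806.
2*ln(n) ≈ 10.93612.
sqrt(2*ln(n)) ≈ sqrt(10.93612) ≈ 3.30698.
threshold ≈ 2.40*3.30698 = 7.936752 ≈ 7.9368.

7.9368


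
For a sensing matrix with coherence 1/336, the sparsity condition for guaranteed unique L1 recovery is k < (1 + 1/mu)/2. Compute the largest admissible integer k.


1/mu = 336.
1 + 1/mu = 337.
(1 + 1/mu)/2 = 168.5 is not an integer, so k_max = floor(168.5) = 168.

168


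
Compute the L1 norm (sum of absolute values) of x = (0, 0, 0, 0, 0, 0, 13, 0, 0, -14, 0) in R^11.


Non-zero entries: [(6, 13), (9, -14)]
Absolute values: [13, 14]
||x||_1 = sum = 27.

27


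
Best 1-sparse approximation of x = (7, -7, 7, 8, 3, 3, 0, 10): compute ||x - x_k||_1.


Sorted |x_i| descending: [10, 8, 7, 7, 7, 3, 3, 0]
Keep top 1: [10]
Tail entries: [8, 7, 7, 7, 3, 3, 0]
L1 error = sum of tail = 35.

35


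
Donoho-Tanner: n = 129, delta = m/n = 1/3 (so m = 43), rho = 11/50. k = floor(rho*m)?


m = 1/3*129 = 43.
rho = 11/50.
rho*m = 11/50*43 = 9.46.
k = floor(9.46) = 9.

9


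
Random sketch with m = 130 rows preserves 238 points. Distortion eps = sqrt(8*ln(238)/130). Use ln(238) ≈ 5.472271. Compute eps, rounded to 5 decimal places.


ln(238) ≈ 5.472271.
8*ln(N)/m ≈ 8*5.472271/130 ≈ 0.33675514.
eps = sqrt(0.33675514) ≈ 0.5803061 ≈ 0.58031.

0.58031


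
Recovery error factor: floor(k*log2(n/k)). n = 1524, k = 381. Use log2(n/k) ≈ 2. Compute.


log2(n/k) = log2(1524/381) ≈ 2.
k*log2(n/k) ≈ 381*2 = 762.
floor(762) = 762.

762


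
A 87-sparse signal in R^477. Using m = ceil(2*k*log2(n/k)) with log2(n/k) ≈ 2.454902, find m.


log2(n/k) = log2(477/87) ≈ 2.454902.
2*k*log2(n/k) ≈ 2*87*2.454902 = 427.152948.
m = ceil(427.152948) = 428.

428


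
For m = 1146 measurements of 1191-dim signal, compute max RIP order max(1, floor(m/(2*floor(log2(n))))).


floor(log2(1191)) = 10.
2*10 = 20.
m/(2*floor(log2(n))) = 1146/20 ≈ 57.3.
floor = 57.
k = max(1, 57) = 57.

57


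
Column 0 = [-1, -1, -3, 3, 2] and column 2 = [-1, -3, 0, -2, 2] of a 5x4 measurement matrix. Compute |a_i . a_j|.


Inner product: -1*-1 + -1*-3 + -3*0 + 3*-2 + 2*2
Products: [1, 3, 0, -6, 4]
Sum = 2.
|dot| = 2.

2


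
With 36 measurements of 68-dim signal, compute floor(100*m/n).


100*m/n = 100*36/68 ≈ 52.9412.
floor = 52.

52


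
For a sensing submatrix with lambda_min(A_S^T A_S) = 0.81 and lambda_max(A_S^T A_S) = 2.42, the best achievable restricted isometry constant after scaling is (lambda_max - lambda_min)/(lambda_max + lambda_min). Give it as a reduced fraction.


lambda_max - lambda_min = 2.42 - 0.81 = 1.61.
lambda_max + lambda_min = 2.42 + 0.81 = 3.23.
delta = 1.61/3.23 = 161/323.

161/323


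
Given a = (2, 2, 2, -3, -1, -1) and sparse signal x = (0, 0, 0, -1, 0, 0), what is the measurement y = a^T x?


Non-zero terms: ['-3*-1']
Products: [3]
y = sum = 3.

3


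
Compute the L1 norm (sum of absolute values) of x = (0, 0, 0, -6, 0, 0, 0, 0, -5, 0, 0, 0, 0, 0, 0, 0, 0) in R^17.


Non-zero entries: [(3, -6), (8, -5)]
Absolute values: [6, 5]
||x||_1 = sum = 11.

11


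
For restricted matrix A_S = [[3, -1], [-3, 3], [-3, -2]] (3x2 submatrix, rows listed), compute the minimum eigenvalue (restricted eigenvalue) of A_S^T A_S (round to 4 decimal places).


A_S^T A_S = [[27, -6], [-6, 14]].
trace = 41.
det = 342.
disc = trace^2 - 4*det = 1681 - 4*342 = 313.
sqrt(313) ≈ 17.691806.
lam_min = (41 - sqrt(313))/2 ≈ (41 - 17.691806)/2 = 11.654097 ≈ 11.6541.

11.6541


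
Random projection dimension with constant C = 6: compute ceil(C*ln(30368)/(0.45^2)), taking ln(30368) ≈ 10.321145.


ln(30368) ≈ 10.321145.
eps^2 = 0.45^2 = 0.2025.
C*ln(N)/eps^2 ≈ 6*10.321145/0.2025 ≈ 305.8117.
m = ceil(305.8117) = 306.

306


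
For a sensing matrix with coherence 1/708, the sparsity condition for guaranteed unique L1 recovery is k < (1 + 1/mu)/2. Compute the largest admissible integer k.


1/mu = 708.
1 + 1/mu = 709.
(1 + 1/mu)/2 = 354.5 is not an integer, so k_max = floor(354.5) = 354.

354


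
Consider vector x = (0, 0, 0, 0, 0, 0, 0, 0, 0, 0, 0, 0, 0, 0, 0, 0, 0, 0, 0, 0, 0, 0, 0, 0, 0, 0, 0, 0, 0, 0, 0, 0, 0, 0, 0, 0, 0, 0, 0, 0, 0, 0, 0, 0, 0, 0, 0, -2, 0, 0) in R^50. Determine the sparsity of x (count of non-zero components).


Non-zero positions: [47].
Sparsity = 1.

1


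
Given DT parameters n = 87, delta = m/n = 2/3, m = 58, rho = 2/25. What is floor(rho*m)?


m = 2/3*87 = 58.
rho = 2/25.
rho*m = 2/25*58 = 4.64.
k = floor(4.64) = 4.

4


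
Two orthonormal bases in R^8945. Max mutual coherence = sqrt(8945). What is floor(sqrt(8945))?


94^2 = 8836 <= 8945 < 9025 = 95^2, so 94 <= sqrt(8945) < 95.
floor(sqrt(8945)) = 94.

94


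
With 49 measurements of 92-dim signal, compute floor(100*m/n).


100*m/n = 100*49/92 ≈ 53.2609.
floor = 53.

53


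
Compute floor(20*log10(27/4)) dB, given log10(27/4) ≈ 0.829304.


||x||/||e|| = 27/4.
log10(27/4) ≈ 0.829304.
20*log10(||x||/||e||) ≈ 20*0.829304 = 16.58608.
floor(16.58608) = 16.

16


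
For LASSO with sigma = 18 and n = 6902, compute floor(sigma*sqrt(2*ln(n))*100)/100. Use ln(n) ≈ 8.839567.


ln(6902) ≈ 8.839567.
2*ln(n) ≈ 17.679134.
sqrt(2*ln(n)) ≈ sqrt(17.679134) ≈ 4.204656.
lambda ≈ 18*4.204656 = 75.683808.
floor(lambda*100)/100 = 75.68.

75.68


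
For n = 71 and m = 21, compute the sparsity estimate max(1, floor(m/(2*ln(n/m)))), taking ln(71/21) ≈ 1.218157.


n/m = 71/21.
ln(n/m) ≈ 1.218157.
2*ln(n/m) ≈ 2.436314.
m/(2*ln(n/m)) ≈ 21/2.436314 ≈ 8.6196.
floor = 8.
k_max = max(1, 8) = 8.

8


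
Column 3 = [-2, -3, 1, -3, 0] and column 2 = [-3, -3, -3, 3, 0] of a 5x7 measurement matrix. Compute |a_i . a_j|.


Inner product: -2*-3 + -3*-3 + 1*-3 + -3*3 + 0*0
Products: [6, 9, -3, -9, 0]
Sum = 3.
|dot| = 3.

3


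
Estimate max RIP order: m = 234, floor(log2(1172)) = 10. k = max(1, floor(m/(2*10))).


floor(log2(1172)) = 10.
2*10 = 20.
m/(2*floor(log2(n))) = 234/20 ≈ 11.7.
floor = 11.
k = max(1, 11) = 11.

11


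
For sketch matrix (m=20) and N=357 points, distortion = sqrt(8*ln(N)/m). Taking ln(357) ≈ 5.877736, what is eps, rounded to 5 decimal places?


ln(357) ≈ 5.877736.
8*ln(N)/m ≈ 8*5.877736/20 ≈ 2.3510944.
eps = sqrt(2.3510944) ≈ 1.5333279 ≈ 1.53333.

1.53333


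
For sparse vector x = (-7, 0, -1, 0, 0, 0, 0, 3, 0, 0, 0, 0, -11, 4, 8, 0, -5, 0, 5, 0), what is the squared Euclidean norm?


Non-zero entries: [(0, -7), (2, -1), (7, 3), (12, -11), (13, 4), (14, 8), (16, -5), (18, 5)]
Squares: [49, 1, 9, 121, 16, 64, 25, 25]
||x||_2^2 = sum = 310.

310


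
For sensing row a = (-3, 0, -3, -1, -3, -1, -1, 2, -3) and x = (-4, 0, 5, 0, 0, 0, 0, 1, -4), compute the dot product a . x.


Non-zero terms: ['-3*-4', '-3*5', '2*1', '-3*-4']
Products: [12, -15, 2, 12]
y = sum = 11.

11


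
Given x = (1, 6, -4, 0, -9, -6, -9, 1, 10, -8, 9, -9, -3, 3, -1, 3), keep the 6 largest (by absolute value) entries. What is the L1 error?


Sorted |x_i| descending: [10, 9, 9, 9, 9, 8, 6, 6, 4, 3, 3, 3, 1, 1, 1, 0]
Keep top 6: [10, 9, 9, 9, 9, 8]
Tail entries: [6, 6, 4, 3, 3, 3, 1, 1, 1, 0]
L1 error = sum of tail = 28.

28


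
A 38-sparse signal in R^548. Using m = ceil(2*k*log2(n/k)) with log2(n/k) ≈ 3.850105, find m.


log2(n/k) = log2(548/38) ≈ 3.850105.
2*k*log2(n/k) ≈ 2*38*3.850105 = 292.60798.
m = ceil(292.60798) = 293.

293


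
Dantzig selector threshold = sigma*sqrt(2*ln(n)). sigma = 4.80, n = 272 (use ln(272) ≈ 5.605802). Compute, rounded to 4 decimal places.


ln(272) ≈ 5.605802.
2*ln(n) ≈ 11.211604.
sqrt(2*ln(n)) ≈ sqrt(11.211604) ≈ 3.348373.
threshold ≈ 4.80*3.348373 = 16.0721904 ≈ 16.0722.

16.0722


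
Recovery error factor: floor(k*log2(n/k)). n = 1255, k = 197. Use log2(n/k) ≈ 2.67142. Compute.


log2(n/k) = log2(1255/197) ≈ 2.67142.
k*log2(n/k) ≈ 197*2.67142 = 526.26974.
floor(526.26974) = 526.

526


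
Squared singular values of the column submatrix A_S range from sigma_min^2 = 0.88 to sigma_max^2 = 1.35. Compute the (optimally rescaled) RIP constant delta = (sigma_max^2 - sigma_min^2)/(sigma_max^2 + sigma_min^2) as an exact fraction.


lambda_max - lambda_min = 1.35 - 0.88 = 0.47.
lambda_max + lambda_min = 1.35 + 0.88 = 2.23.
delta = 0.47/2.23 = 47/223.

47/223


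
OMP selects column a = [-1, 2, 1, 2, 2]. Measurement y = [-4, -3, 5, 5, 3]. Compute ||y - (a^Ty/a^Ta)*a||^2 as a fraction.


a^T a = 14.
a^T y = 19.
coeff = 19/14 = 19/14.
||r||^2 = 815/14.

815/14


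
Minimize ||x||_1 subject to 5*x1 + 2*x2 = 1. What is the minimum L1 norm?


Axis intercepts:
  x1 = 1/5, x2 = 0: L1 = 1/5
  x1 = 0, x2 = 1/2: L1 = 1/2
x* = (1/5, 0)
||x*||_1 = 1/5.

1/5


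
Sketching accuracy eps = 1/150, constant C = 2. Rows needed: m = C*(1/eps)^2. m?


1/eps = 150.
(1/eps)^2 = 22500.
m = 2*22500 = 45000.

45000


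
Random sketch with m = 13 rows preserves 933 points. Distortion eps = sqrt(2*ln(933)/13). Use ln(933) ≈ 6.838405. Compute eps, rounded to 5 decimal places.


ln(933) ≈ 6.838405.
2*ln(N)/m ≈ 2*6.838405/13 ≈ 1.05206231.
eps = sqrt(1.05206231) ≈ 1.0257009 ≈ 1.02570.

1.02570


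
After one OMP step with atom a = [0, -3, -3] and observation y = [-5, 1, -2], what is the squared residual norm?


a^T a = 18.
a^T y = 3.
coeff = 3/18 = 1/6.
||r||^2 = 59/2.

59/2


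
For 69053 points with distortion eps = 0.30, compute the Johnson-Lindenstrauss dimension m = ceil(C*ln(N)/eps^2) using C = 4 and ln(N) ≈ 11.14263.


ln(69053) ≈ 11.14263.
eps^2 = 0.30^2 = 0.09.
C*ln(N)/eps^2 ≈ 4*11.14263/0.09 ≈ 495.228.
m = ceil(495.228) = 496.

496


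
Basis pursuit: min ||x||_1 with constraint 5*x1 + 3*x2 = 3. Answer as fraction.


Axis intercepts:
  x1 = 3/5, x2 = 0: L1 = 3/5
  x1 = 0, x2 = 1: L1 = 1
x* = (3/5, 0)
||x*||_1 = 3/5.

3/5


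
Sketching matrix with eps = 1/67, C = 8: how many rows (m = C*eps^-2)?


1/eps = 67.
(1/eps)^2 = 4489.
m = 8*4489 = 35912.

35912


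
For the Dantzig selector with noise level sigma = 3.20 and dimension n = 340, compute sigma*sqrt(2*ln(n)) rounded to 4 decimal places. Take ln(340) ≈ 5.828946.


ln(340) ≈ 5.828946.
2*ln(n) ≈ 11.657892.
sqrt(2*ln(n)) ≈ sqrt(11.657892) ≈ 3.414366.
threshold ≈ 3.20*3.414366 = 10.9259712 ≈ 10.9260.

10.9260


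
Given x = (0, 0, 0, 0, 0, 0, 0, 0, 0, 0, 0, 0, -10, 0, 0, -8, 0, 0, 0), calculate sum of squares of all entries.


Non-zero entries: [(12, -10), (15, -8)]
Squares: [100, 64]
||x||_2^2 = sum = 164.

164


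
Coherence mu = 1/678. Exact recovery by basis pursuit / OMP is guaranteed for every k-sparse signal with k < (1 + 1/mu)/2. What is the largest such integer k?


1/mu = 678.
1 + 1/mu = 679.
(1 + 1/mu)/2 = 339.5 is not an integer, so k_max = floor(339.5) = 339.

339


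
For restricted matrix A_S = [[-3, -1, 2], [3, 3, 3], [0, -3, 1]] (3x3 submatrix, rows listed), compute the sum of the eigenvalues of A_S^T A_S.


Sum of eigenvalues of A_S^T A_S = trace(A_S^T A_S) = sum of squared column norms of A_S.
A_S^T A_S diagonal: [18, 19, 14].
trace = 18 + 19 + 14 = 51.

51


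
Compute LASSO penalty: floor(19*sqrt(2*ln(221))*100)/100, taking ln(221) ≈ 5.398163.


ln(221) ≈ 5.398163.
2*ln(n) ≈ 10.796326.
sqrt(2*ln(n)) ≈ sqrt(10.796326) ≈ 3.285776.
lambda ≈ 19*3.285776 = 62.429744.
floor(lambda*100)/100 = 62.42.

62.42


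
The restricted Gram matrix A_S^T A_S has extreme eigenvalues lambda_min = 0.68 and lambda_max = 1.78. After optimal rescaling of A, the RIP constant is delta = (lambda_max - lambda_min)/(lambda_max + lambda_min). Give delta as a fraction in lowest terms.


lambda_max - lambda_min = 1.78 - 0.68 = 1.10.
lambda_max + lambda_min = 1.78 + 0.68 = 2.46.
delta = 1.10/2.46 = 110/246 = 55/123.

55/123


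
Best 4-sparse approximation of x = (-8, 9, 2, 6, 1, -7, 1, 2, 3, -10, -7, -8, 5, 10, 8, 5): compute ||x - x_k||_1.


Sorted |x_i| descending: [10, 10, 9, 8, 8, 8, 7, 7, 6, 5, 5, 3, 2, 2, 1, 1]
Keep top 4: [10, 10, 9, 8]
Tail entries: [8, 8, 7, 7, 6, 5, 5, 3, 2, 2, 1, 1]
L1 error = sum of tail = 55.

55


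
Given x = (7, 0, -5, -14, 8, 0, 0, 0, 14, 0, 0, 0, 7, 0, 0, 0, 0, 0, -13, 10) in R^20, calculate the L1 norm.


Non-zero entries: [(0, 7), (2, -5), (3, -14), (4, 8), (8, 14), (12, 7), (18, -13), (19, 10)]
Absolute values: [7, 5, 14, 8, 14, 7, 13, 10]
||x||_1 = sum = 78.

78


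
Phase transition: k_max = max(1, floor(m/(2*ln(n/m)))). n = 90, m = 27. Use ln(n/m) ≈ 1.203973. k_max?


n/m = 90/27 = 10/3.
ln(n/m) ≈ 1.203973.
2*ln(n/m) ≈ 2.407946.
m/(2*ln(n/m)) ≈ 27/2.407946 ≈ 11.2129.
floor = 11.
k_max = max(1, 11) = 11.

11


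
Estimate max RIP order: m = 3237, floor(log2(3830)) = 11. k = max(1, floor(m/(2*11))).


floor(log2(3830)) = 11.
2*11 = 22.
m/(2*floor(log2(n))) = 3237/22 ≈ 147.1364.
floor = 147.
k = max(1, 147) = 147.

147


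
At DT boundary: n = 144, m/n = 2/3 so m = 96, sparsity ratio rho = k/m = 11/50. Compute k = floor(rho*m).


m = 2/3*144 = 96.
rho = 11/50.
rho*m = 11/50*96 = 21.12.
k = floor(21.12) = 21.

21


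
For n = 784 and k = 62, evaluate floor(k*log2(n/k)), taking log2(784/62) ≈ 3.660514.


log2(n/k) = log2(784/62) ≈ 3.660514.
k*log2(n/k) ≈ 62*3.660514 = 226.951868.
floor(226.951868) = 226.

226


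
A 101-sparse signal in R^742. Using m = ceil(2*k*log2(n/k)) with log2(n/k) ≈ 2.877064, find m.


log2(n/k) = log2(742/101) ≈ 2.877064.
2*k*log2(n/k) ≈ 2*101*2.877064 = 581.166928.
m = ceil(581.166928) = 582.

582


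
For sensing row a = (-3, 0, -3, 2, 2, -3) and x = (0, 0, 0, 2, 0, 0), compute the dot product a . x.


Non-zero terms: ['2*2']
Products: [4]
y = sum = 4.

4


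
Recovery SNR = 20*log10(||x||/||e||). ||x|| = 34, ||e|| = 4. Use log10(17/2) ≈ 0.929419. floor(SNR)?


||x||/||e|| = 34/4 = 17/2.
log10(17/2) ≈ 0.929419.
20*log10(||x||/||e||) ≈ 20*0.929419 = 18.58838.
floor(18.58838) = 18.

18


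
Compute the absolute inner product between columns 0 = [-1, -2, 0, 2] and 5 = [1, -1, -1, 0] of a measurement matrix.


Inner product: -1*1 + -2*-1 + 0*-1 + 2*0
Products: [-1, 2, 0, 0]
Sum = 1.
|dot| = 1.

1


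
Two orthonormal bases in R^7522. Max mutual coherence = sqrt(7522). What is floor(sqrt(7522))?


86^2 = 7396 <= 7522 < 7569 = 87^2, so 86 <= sqrt(7522) < 87.
floor(sqrt(7522)) = 86.

86


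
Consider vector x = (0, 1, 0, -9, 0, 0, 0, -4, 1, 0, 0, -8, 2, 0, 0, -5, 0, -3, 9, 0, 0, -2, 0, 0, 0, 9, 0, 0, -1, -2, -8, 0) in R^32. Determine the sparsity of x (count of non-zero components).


Non-zero positions: [1, 3, 7, 8, 11, 12, 15, 17, 18, 21, 25, 28, 29, 30].
Sparsity = 14.

14


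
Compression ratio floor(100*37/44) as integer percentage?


100*m/n = 100*37/44 ≈ 84.0909.
floor = 84.

84


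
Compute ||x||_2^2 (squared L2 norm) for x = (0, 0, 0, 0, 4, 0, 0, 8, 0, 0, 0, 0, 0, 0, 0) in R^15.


Non-zero entries: [(4, 4), (7, 8)]
Squares: [16, 64]
||x||_2^2 = sum = 80.

80


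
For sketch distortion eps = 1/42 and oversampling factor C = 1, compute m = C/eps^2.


1/eps = 42.
(1/eps)^2 = 1764.
m = 1*1764 = 1764.

1764


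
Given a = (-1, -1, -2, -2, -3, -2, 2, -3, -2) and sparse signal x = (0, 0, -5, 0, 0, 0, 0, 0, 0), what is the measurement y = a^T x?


Non-zero terms: ['-2*-5']
Products: [10]
y = sum = 10.

10


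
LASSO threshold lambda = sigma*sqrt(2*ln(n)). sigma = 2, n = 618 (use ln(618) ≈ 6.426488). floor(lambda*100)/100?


ln(618) ≈ 6.426488.
2*ln(n) ≈ 12.852976.
sqrt(2*ln(n)) ≈ sqrt(12.852976) ≈ 3.585105.
lambda ≈ 2*3.585105 = 7.17021.
floor(lambda*100)/100 = 7.17.

7.17


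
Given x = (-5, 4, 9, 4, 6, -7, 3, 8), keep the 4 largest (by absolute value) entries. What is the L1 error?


Sorted |x_i| descending: [9, 8, 7, 6, 5, 4, 4, 3]
Keep top 4: [9, 8, 7, 6]
Tail entries: [5, 4, 4, 3]
L1 error = sum of tail = 16.

16


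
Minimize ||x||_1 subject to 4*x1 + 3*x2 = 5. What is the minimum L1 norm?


Axis intercepts:
  x1 = 5/4, x2 = 0: L1 = 5/4
  x1 = 0, x2 = 5/3: L1 = 5/3
x* = (5/4, 0)
||x*||_1 = 5/4.

5/4


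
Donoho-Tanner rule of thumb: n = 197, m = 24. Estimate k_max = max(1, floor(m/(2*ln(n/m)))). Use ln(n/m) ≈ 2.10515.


n/m = 197/24.
ln(n/m) ≈ 2.10515.
2*ln(n/m) ≈ 4.2103.
m/(2*ln(n/m)) ≈ 24/4.2103 ≈ 5.7003.
floor = 5.
k_max = max(1, 5) = 5.

5


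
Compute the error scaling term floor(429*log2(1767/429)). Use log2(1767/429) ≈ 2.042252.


log2(n/k) = log2(1767/429) ≈ 2.042252.
k*log2(n/k) ≈ 429*2.042252 = 876.126108.
floor(876.126108) = 876.

876


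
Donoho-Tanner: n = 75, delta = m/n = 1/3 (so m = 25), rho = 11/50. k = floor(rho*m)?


m = 1/3*75 = 25.
rho = 11/50.
rho*m = 11/50*25 = 5.5.
k = floor(5.5) = 5.

5


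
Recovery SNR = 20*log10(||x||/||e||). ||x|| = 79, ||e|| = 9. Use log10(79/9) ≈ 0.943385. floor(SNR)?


||x||/||e|| = 79/9.
log10(79/9) ≈ 0.943385.
20*log10(||x||/||e||) ≈ 20*0.943385 = 18.8677.
floor(18.8677) = 18.

18


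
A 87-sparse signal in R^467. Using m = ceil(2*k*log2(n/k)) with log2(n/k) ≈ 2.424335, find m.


log2(n/k) = log2(467/87) ≈ 2.424335.
2*k*log2(n/k) ≈ 2*87*2.424335 = 421.83429.
m = ceil(421.83429) = 422.

422


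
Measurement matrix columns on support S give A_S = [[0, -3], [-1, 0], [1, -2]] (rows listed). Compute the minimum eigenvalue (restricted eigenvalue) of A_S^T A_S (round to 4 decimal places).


A_S^T A_S = [[2, -2], [-2, 13]].
trace = 15.
det = 22.
disc = trace^2 - 4*det = 225 - 4*22 = 137.
sqrt(137) ≈ 11.704700.
lam_min = (15 - sqrt(137))/2 ≈ (15 - 11.704700)/2 = 1.64765 ≈ 1.6477.

1.6477


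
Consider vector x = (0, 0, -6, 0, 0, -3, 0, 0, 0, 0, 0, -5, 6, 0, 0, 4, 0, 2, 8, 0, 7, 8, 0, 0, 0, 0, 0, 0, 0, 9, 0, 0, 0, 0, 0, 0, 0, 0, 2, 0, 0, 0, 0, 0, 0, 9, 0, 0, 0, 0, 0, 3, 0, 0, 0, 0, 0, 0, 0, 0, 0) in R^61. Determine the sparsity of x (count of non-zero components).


Non-zero positions: [2, 5, 11, 12, 15, 17, 18, 20, 21, 29, 38, 45, 51].
Sparsity = 13.

13


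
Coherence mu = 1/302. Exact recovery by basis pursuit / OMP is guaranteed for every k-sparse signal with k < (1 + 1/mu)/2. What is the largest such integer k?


1/mu = 302.
1 + 1/mu = 303.
(1 + 1/mu)/2 = 151.5 is not an integer, so k_max = floor(151.5) = 151.

151


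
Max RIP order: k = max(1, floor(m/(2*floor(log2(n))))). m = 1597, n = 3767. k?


floor(log2(3767)) = 11.
2*11 = 22.
m/(2*floor(log2(n))) = 1597/22 ≈ 72.5909.
floor = 72.
k = max(1, 72) = 72.

72


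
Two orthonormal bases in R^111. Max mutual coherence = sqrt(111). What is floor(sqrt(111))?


10^2 = 100 <= 111 < 121 = 11^2, so 10 <= sqrt(111) < 11.
floor(sqrt(111)) = 10.

10


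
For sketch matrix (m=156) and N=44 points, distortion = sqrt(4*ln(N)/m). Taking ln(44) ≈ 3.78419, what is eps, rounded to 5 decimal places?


ln(44) ≈ 3.78419.
4*ln(N)/m ≈ 4*3.78419/156 ≈ 0.09703051.
eps = sqrt(0.09703051) ≈ 0.3114972 ≈ 0.31150.

0.31150


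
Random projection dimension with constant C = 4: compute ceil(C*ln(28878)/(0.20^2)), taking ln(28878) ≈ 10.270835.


ln(28878) ≈ 10.270835.
eps^2 = 0.20^2 = 0.04.
C*ln(N)/eps^2 ≈ 4*10.270835/0.04 ≈ 1027.0835.
m = ceil(1027.0835) = 1028.

1028


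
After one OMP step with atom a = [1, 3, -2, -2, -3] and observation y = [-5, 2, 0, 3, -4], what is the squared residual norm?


a^T a = 27.
a^T y = 7.
coeff = 7/27 = 7/27.
||r||^2 = 1409/27.

1409/27


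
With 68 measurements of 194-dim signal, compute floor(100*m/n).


100*m/n = 100*68/194 ≈ 35.0515.
floor = 35.

35


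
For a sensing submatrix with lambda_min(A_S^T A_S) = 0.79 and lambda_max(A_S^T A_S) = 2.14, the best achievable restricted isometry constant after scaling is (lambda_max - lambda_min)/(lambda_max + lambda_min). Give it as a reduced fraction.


lambda_max - lambda_min = 2.14 - 0.79 = 1.35.
lambda_max + lambda_min = 2.14 + 0.79 = 2.93.
delta = 1.35/2.93 = 135/293.

135/293


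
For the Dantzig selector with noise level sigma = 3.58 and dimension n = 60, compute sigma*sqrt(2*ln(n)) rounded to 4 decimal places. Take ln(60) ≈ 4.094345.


ln(60) ≈ 4.094345.
2*ln(n) ≈ 8.18869.
sqrt(2*ln(n)) ≈ sqrt(8.18869) ≈ 2.861589.
threshold ≈ 3.58*2.861589 = 10.24448862 ≈ 10.2445.

10.2445


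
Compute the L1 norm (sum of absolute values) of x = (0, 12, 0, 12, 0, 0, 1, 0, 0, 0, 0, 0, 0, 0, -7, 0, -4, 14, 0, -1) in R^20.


Non-zero entries: [(1, 12), (3, 12), (6, 1), (14, -7), (16, -4), (17, 14), (19, -1)]
Absolute values: [12, 12, 1, 7, 4, 14, 1]
||x||_1 = sum = 51.

51


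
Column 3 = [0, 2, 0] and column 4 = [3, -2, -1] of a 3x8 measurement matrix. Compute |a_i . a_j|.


Inner product: 0*3 + 2*-2 + 0*-1
Products: [0, -4, 0]
Sum = -4.
|dot| = 4.

4


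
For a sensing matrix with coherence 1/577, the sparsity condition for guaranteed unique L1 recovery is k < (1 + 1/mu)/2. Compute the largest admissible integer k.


1/mu = 577.
1 + 1/mu = 578.
(1 + 1/mu)/2 = 289 is an integer and the inequality is strict, so k_max = 289 - 1 = 288.

288


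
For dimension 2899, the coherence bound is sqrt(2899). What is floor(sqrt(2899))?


53^2 = 2809 <= 2899 < 2916 = 54^2, so 53 <= sqrt(2899) < 54.
floor(sqrt(2899)) = 53.

53


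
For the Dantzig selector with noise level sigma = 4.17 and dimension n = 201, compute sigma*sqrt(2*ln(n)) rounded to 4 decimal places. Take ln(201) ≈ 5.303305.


ln(201) ≈ 5.303305.
2*ln(n) ≈ 10.60661.
sqrt(2*ln(n)) ≈ sqrt(10.60661) ≈ 3.256779.
threshold ≈ 4.17*3.256779 = 13.58076843 ≈ 13.5808.

13.5808


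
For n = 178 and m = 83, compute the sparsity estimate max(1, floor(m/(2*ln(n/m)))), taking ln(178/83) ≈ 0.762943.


n/m = 178/83.
ln(n/m) ≈ 0.762943.
2*ln(n/m) ≈ 1.525886.
m/(2*ln(n/m)) ≈ 83/1.525886 ≈ 54.3946.
floor = 54.
k_max = max(1, 54) = 54.

54


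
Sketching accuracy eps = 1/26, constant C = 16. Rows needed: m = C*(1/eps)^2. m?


1/eps = 26.
(1/eps)^2 = 676.
m = 16*676 = 10816.

10816


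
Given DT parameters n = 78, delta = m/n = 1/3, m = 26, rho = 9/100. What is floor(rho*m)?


m = 1/3*78 = 26.
rho = 9/100.
rho*m = 9/100*26 = 2.34.
k = floor(2.34) = 2.

2


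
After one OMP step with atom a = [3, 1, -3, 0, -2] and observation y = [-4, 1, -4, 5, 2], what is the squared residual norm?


a^T a = 23.
a^T y = -3.
coeff = -3/23 = -3/23.
||r||^2 = 1417/23.

1417/23


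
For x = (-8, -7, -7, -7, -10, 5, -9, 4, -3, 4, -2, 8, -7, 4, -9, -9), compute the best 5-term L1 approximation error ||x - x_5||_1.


Sorted |x_i| descending: [10, 9, 9, 9, 8, 8, 7, 7, 7, 7, 5, 4, 4, 4, 3, 2]
Keep top 5: [10, 9, 9, 9, 8]
Tail entries: [8, 7, 7, 7, 7, 5, 4, 4, 4, 3, 2]
L1 error = sum of tail = 58.

58


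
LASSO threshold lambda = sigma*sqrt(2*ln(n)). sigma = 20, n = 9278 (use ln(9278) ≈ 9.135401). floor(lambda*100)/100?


ln(9278) ≈ 9.135401.
2*ln(n) ≈ 18.270802.
sqrt(2*ln(n)) ≈ sqrt(18.270802) ≈ 4.274436.
lambda ≈ 20*4.274436 = 85.48872.
floor(lambda*100)/100 = 85.48.

85.48
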